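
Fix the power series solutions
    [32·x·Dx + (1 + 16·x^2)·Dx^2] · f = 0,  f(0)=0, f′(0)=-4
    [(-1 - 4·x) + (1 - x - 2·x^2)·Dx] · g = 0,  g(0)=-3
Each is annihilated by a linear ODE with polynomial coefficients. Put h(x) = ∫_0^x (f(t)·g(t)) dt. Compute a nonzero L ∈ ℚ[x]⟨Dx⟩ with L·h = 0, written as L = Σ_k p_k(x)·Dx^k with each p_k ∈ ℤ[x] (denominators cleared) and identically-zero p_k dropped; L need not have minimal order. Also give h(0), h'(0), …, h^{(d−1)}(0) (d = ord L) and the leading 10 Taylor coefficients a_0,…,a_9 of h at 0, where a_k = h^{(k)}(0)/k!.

f: a_k = 0, -4, 0, 64/3, 0, -1024/5, 0, 16384/7, 0, -262144/9, …
g: a_k = -3, -3, -9, -15, -33, -63, -129, -255, -513, -1023, …
Product ⇒ symmetric product L₀, ord ≤ 2.
Integrate: L := L₀·Dx.
L = (4 + 32·x + 192·x^2)·Dx + (2 - 24·x + 64·x^2 + 192·x^3)·Dx^2 + (-1 + x - 14·x^2 + 16·x^3 + 32·x^4)·Dx^3  (order 3).
h: a_k = 0, 0, 6, 4, -7, -4/5, 462/5, 2732/35, -46957/70, -3324/7, …
ICs: h(0) = 0, h′(0) = 0, h′′(0) = 12.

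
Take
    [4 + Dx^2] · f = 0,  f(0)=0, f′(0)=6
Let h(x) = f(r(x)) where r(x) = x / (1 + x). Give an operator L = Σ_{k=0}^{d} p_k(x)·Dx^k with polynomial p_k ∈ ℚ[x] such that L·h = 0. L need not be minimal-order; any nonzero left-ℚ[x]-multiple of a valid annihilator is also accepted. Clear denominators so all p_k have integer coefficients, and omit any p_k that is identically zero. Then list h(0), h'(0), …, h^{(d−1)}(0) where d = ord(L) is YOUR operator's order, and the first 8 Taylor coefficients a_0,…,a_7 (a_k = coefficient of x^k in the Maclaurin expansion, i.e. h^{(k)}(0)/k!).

L = 4 + (2 + 6·x + 6·x^2 + 2·x^3)·Dx + (1 + 4·x + 6·x^2 + 4·x^3 + x^4)·Dx^2  (order 2).
h: a_k = 0, 6, -6, 2, 6, -86/5, 30, -4418/105, …
ICs: h(0) = 0, h′(0) = 6.

f: a_k = 0, 6, 0, -4, 0, 4/5, 0, -8/105, …
f∘r: x↦r, Dx↦Dx/r' in L_f ⇒ L₀.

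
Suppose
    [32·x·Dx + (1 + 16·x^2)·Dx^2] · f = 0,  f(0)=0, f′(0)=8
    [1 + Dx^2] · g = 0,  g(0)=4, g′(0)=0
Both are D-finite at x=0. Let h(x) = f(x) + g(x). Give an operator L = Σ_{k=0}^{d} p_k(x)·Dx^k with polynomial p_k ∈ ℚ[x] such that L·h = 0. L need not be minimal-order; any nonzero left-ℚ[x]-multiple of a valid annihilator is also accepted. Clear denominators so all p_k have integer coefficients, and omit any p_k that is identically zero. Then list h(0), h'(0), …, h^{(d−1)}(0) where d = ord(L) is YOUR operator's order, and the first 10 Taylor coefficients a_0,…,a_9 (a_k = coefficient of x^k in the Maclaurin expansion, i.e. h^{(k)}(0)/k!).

f: a_k = 0, 8, 0, -128/3, 0, 2048/5, 0, -32768/7, 0, 524288/9, …
g: a_k = 4, 0, -2, 0, 1/6, 0, -1/180, 0, 1/10080, 0, …
L₀ := lclm(L_f,L_g); ord L₀ ≤ 2+2.
L = (-6112·x + 99328·x^3 + 8192·x^5)·Dx + (-31 + 1072·x^2 + 25344·x^4 + 4096·x^6)·Dx^2 + (-6112·x + 99328·x^3 + 8192·x^5)·Dx^3 + (-31 + 1072·x^2 + 25344·x^4 + 4096·x^6)·Dx^4  (order 4).
h: a_k = 4, 8, -2, -128/3, 1/6, 2048/5, -1/180, -32768/7, 1/10080, 524288/9, …
ICs: h(0) = 4, h′(0) = 8, h′′(0) = -4, h′′′(0) = -256.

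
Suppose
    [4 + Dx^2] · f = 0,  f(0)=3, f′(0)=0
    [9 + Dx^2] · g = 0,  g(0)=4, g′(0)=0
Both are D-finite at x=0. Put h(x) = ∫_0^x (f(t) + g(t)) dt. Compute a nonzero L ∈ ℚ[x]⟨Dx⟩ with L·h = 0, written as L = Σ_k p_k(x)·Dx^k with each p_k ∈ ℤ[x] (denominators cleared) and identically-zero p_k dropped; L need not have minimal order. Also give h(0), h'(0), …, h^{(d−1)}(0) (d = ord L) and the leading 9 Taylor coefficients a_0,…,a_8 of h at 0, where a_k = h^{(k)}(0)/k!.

f: a_k = 3, 0, -6, 0, 2, 0, -4/15, 0, 2/105, …
g: a_k = 4, 0, -18, 0, 27/2, 0, -81/20, 0, 729/1120, …
h₀=f+g: left-lcm gives L₀, ord ≤ 4.
Integrate: L := L₀·Dx.
L = 36·Dx + 13·Dx^3 + Dx^5  (order 5).
h: a_k = 0, 7, 0, -8, 0, 31/10, 0, -37/60, 0, …
ICs: h(0) = 0, h′(0) = 7, h′′(0) = 0, h′′′(0) = -48, h′′′′(0) = 0.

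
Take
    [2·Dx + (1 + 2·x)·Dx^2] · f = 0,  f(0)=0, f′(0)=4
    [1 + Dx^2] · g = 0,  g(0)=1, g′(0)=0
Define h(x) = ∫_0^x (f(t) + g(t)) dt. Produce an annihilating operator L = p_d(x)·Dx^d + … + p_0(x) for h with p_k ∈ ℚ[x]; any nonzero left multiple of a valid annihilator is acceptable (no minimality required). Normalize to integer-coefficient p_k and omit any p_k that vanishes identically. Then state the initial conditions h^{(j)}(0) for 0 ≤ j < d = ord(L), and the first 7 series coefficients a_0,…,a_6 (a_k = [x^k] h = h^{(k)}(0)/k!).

L = (50 + 8·x + 8·x^2)·Dx^2 + (9 + 22·x + 12·x^2 + 8·x^3)·Dx^3 + (50 + 8·x + 8·x^2)·Dx^4 + (9 + 22·x + 12·x^2 + 8·x^3)·Dx^5  (order 5).
h: a_k = 0, 1, 2, -3/2, 4/3, -191/120, 32/15, …
ICs: h(0) = 0, h′(0) = 1, h′′(0) = 4, h′′′(0) = -9, h′′′′(0) = 32.

f: a_k = 0, 4, -4, 16/3, -8, 64/5, -64/3, …
g: a_k = 1, 0, -1/2, 0, 1/24, 0, -1/720, …
f+g: L₀ = lclm(L_f,L_g), ord ≤ 2+2.
h=∫h₀ ⇒ L = L₀·Dx.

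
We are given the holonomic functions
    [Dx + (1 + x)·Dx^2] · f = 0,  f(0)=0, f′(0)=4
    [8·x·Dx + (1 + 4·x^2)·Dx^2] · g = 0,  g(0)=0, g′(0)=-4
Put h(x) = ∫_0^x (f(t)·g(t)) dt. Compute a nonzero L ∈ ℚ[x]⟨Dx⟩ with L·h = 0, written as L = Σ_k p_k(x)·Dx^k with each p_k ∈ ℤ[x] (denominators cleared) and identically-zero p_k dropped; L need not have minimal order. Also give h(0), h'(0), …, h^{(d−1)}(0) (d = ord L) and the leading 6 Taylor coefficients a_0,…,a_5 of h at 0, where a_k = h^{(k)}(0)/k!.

L = (288 + 560·x + 3584·x^2 + 8640·x^3 + 7680·x^4 + 3328·x^5 + 1024·x^7)·Dx^2 + (258 + 1840·x + 6992·x^2 + 19264·x^3 + 29440·x^4 + 23808·x^5 + 8960·x^6 + 3072·x^7 + 3584·x^8)·Dx^3 + (36 + 628·x + 2496·x^2 + 6192·x^3 + 12288·x^4 + 15936·x^5 + 12288·x^6 + 5376·x^7 + 3072·x^8 + 2048·x^9)·Dx^4 + (17 + 66·x + 241·x^2 + 608·x^3 + 1152·x^4 + 1728·x^5 + 2016·x^6 + 1536·x^7 + 768·x^8 + 512·x^9 + 256·x^10)·Dx^5  (order 5).
h: a_k = 0, 0, 0, -16/3, 2, 16/5, …
ICs: h(0) = 0, h′(0) = 0, h′′(0) = 0, h′′′(0) = -32, h′′′′(0) = 48.

f: a_k = 0, 4, -2, 4/3, -1, 4/5, …
g: a_k = 0, -4, 0, 16/3, 0, -64/5, …
Sym-product of L_f,L_g gives L₀ (≤ ord 4).
h=∫₀ˣh₀: take L = L₀·Dx.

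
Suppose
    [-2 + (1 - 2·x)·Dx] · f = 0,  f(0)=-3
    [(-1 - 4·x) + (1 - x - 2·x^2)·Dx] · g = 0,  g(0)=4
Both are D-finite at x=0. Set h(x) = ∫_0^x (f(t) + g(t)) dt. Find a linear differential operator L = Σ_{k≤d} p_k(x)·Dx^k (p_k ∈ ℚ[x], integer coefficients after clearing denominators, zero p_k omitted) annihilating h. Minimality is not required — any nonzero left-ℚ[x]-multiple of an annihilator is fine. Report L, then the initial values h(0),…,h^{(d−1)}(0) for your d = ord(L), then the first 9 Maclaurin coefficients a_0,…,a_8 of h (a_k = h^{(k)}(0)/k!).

f: a_k = -3, -6, -12, -24, -48, -96, -192, -384, -768, …
g: a_k = 4, 4, 12, 20, 44, 84, 172, 340, 684, …
h₀=f+g: left-lcm gives L₀, ord ≤ 2.
h=∫h₀ ⇒ L = L₀·Dx.
L = -4·Dx + (-2 - 8·x)·Dx^2 + (1 - x - 2·x^2)·Dx^3  (order 3).
h: a_k = 0, 1, -1, 0, -1, -4/5, -2, -20/7, -11/2, …
ICs: h(0) = 0, h′(0) = 1, h′′(0) = -2.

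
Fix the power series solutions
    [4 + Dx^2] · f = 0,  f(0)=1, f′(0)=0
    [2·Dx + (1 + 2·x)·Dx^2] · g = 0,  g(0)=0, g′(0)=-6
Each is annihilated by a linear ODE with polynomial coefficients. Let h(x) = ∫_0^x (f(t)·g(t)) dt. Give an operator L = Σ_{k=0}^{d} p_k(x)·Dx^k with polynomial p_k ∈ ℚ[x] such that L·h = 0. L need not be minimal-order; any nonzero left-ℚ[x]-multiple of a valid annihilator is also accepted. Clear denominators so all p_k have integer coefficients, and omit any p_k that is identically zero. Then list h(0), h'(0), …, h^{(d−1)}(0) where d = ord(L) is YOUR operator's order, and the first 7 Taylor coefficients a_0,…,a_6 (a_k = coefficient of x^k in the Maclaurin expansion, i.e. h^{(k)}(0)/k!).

L = (-48 + 192·x + 1216·x^2 + 2048·x^3 + 1024·x^4)·Dx + (32 + 320·x + 768·x^2 + 512·x^3)·Dx^2 + (160·x + 672·x^2 + 1024·x^3 + 512·x^4)·Dx^3 + (8 + 80·x + 192·x^2 + 128·x^3)·Dx^4 + (3 + 28·x + 92·x^2 + 128·x^3 + 64·x^4)·Dx^5  (order 5).
h: a_k = 0, 0, -3, 2, 1, 0, -6/5, …
ICs: h(0) = 0, h′(0) = 0, h′′(0) = -6, h′′′(0) = 12, h′′′′(0) = 24.

f: a_k = 1, 0, -2, 0, 2/3, 0, -4/45, …
g: a_k = 0, -6, 6, -8, 12, -96/5, 32, …
h₀=f·g: eliminate ⇒ L₀, order ≤ 2·2.
h=∫₀ˣh₀: take L = L₀·Dx.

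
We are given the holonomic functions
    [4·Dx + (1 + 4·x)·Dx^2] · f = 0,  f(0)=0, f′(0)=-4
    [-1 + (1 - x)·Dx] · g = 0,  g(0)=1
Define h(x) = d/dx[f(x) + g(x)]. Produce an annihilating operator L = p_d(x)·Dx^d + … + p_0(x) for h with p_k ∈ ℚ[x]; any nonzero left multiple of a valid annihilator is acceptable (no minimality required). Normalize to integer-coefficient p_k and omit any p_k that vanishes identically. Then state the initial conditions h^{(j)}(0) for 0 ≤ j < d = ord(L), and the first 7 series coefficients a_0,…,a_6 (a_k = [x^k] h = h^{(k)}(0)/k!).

f: a_k = 0, -4, 8, -64/3, 64, -1024/5, 2048/3, …
g: a_k = 1, 1, 1, 1, 1, 1, 1, …
h₀=f+g: left-lcm gives L₀, ord ≤ 3.
Derive L from L₀ (diff closure).
L = (-44 - 16·x) + (13 - 56·x - 32·x^2)·Dx + (3 + 11·x - 6·x^2 - 8·x^3)·Dx^2  (order 2).
h: a_k = -3, 18, -61, 260, -1019, 4102, -16377, …
ICs: h(0) = -3, h′(0) = 18.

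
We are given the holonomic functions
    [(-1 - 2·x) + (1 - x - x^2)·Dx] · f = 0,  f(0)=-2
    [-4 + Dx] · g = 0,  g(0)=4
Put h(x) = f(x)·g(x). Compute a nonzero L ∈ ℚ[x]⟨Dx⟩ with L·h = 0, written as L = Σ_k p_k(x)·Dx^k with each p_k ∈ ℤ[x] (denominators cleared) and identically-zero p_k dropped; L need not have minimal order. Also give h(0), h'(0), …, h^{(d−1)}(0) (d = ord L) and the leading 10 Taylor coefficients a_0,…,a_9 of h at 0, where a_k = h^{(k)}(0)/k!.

L = (5 - 2·x - 4·x^2) + (-1 + x + x^2)·Dx  (order 1).
h: a_k = -8, -40, -112, -712/3, -1304/3, -11104/15, -10984/9, -625816/315, -1014352/315, -2111128/405, …
ICs: h(0) = -8.

f: a_k = -2, -2, -4, -6, -10, -16, -26, -42, -68, -110, …
g: a_k = 4, 16, 32, 128/3, 128/3, 512/15, 1024/45, 4096/315, 2048/315, 8192/2835, …
Sym-product of L_f,L_g gives L₀ (≤ ord 1).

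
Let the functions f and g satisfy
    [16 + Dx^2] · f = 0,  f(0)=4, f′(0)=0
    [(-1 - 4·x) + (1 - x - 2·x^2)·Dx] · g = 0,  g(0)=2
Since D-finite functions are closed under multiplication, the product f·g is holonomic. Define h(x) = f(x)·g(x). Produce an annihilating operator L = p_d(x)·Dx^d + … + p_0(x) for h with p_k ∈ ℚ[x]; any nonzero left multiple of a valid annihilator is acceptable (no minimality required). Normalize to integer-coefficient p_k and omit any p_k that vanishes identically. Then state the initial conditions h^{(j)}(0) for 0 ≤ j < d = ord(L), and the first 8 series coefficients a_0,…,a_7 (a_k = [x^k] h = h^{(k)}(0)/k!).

f: a_k = 4, 0, -32, 0, 128/3, 0, -1024/45, 0, …
g: a_k = 2, 2, 6, 10, 22, 42, 86, 170, …
Product ⇒ symmetric product L₀, ord ≤ 2.
L = (-12 + 16·x + 32·x^2) + (2 + 8·x)·Dx + (-1 + x + 2·x^2)·Dx^2  (order 2).
h: a_k = 8, 8, -40, -24, -56/3, -200/3, -6728/45, -12728/45, …
ICs: h(0) = 8, h′(0) = 8.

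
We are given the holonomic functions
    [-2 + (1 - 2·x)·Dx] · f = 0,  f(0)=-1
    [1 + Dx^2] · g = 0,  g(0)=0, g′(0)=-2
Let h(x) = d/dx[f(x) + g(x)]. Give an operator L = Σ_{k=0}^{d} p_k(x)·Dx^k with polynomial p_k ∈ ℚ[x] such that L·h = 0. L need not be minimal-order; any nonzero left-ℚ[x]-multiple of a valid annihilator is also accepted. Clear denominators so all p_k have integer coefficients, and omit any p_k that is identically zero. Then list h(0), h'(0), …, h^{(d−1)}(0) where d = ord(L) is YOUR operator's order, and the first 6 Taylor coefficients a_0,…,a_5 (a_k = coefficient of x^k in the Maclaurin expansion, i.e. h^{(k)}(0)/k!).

L = (196 - 16·x + 16·x^2) + (-25 + 54·x - 12·x^2 + 8·x^3)·Dx + (196 - 16·x + 16·x^2)·Dx^2 + (-25 + 54·x - 12·x^2 + 8·x^3)·Dx^3  (order 3).
h: a_k = -4, -8, -23, -64, -1921/12, -384, …
ICs: h(0) = -4, h′(0) = -8, h′′(0) = -46.

f: a_k = -1, -2, -4, -8, -16, -32, …
g: a_k = 0, -2, 0, 1/3, 0, -1/60, …
Weyl lclm of L_f,L_g ⇒ L₀ (ord ≤ 3).
h=h₀': d/dx-closure on L₀ ⇒ L.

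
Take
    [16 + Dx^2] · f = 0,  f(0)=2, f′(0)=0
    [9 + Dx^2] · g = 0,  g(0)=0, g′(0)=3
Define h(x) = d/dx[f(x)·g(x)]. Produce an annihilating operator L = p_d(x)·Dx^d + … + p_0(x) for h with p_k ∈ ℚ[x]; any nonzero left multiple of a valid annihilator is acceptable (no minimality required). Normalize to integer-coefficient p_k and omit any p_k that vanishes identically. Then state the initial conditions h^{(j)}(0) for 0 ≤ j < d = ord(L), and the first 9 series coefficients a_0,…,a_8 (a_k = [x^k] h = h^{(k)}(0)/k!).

f: a_k = 2, 0, -16, 0, 64/3, 0, -512/45, 0, 1024/315, …
g: a_k = 0, 3, 0, -9/2, 0, 81/40, 0, -243/560, 0, …
Sym-product of L_f,L_g gives L₀ (≤ ord 4).
h=h₀': d/dx-closure on L₀ ⇒ L.
L = 49 + 50·Dx^2 + Dx^4  (order 4).
h: a_k = 6, 0, -171, 0, 2801/4, 0, -137257/120, 0, 2241867/2240, …
ICs: h(0) = 6, h′(0) = 0, h′′(0) = -342, h′′′(0) = 0.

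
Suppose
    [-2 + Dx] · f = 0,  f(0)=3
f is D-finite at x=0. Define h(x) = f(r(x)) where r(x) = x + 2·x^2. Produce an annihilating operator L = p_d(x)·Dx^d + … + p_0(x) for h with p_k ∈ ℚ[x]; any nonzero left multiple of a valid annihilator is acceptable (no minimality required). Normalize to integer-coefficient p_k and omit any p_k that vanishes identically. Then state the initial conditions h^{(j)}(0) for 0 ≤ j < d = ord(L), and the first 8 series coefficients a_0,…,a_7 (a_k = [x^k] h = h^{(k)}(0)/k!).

L = (-2 - 8·x) + Dx  (order 1).
h: a_k = 3, 6, 18, 28, 50, 324/5, 1324/15, 10424/105, …
ICs: h(0) = 3.

f: a_k = 3, 6, 6, 4, 2, 4/5, 4/15, 8/105, …
f∘r: x↦r, Dx↦Dx/r' in L_f ⇒ L₀.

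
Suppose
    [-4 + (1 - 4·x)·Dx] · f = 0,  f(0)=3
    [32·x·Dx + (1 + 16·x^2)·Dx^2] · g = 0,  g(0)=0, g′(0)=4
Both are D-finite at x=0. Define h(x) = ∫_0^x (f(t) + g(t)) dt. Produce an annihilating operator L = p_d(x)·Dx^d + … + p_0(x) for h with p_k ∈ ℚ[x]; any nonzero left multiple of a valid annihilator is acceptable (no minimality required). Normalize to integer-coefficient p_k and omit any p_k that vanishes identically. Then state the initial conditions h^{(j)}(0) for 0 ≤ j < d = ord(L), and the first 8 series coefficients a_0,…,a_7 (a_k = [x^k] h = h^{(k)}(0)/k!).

f: a_k = 3, 12, 48, 192, 768, 3072, 12288, 49152, …
g: a_k = 0, 4, 0, -64/3, 0, 1024/5, 0, -16384/7, …
L₀ := lclm(L_f,L_g); ord L₀ ≤ 1+2.
∫: right-multiply L₀ by Dx.
L = (-32 + 512·x + 1536·x^2)·Dx^2 + (16 - 32·x + 256·x^2 + 1536·x^3)·Dx^3 + (-1 + 256·x^4)·Dx^4  (order 4).
h: a_k = 0, 3, 8, 16, 128/3, 768/5, 8192/15, 12288/7, …
ICs: h(0) = 0, h′(0) = 3, h′′(0) = 16, h′′′(0) = 96.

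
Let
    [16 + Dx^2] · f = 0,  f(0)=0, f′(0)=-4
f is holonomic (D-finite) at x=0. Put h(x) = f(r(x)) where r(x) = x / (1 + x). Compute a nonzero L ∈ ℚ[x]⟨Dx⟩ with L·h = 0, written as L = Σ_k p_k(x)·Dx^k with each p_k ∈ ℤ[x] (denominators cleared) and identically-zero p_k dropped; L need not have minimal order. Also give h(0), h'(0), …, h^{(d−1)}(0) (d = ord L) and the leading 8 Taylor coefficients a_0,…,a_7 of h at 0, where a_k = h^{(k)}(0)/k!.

f: a_k = 0, -4, 0, 32/3, 0, -128/15, 0, 1024/315, …
Change of var in L_f (x↦r) gives L₀.
L = 16 + (2 + 6·x + 6·x^2 + 2·x^3)·Dx + (1 + 4·x + 6·x^2 + 4·x^3 + x^4)·Dx^2  (order 2).
h: a_k = 0, -4, 4, 20/3, -28, 772/15, -60, 9844/315, …
ICs: h(0) = 0, h′(0) = -4.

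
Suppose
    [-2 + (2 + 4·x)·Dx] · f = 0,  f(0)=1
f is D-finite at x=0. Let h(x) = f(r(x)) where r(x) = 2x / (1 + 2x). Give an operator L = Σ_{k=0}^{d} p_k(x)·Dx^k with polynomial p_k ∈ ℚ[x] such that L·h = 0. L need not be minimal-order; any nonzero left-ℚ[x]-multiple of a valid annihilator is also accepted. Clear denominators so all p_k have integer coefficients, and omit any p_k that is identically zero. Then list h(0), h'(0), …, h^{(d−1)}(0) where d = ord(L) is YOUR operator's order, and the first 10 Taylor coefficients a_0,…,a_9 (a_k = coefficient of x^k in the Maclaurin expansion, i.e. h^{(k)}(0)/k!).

f: a_k = 1, 1, -1/2, 1/2, -5/8, 7/8, -21/16, 33/16, -429/128, 715/128, …
h₀=f(r): pull back L_f along r ⇒ L₀.
L = -2 + (1 + 8·x + 12·x^2)·Dx  (order 1).
h: a_k = 1, 2, -6, 20, -74, 300, -1308, 6024, -28890, 142796, …
ICs: h(0) = 1.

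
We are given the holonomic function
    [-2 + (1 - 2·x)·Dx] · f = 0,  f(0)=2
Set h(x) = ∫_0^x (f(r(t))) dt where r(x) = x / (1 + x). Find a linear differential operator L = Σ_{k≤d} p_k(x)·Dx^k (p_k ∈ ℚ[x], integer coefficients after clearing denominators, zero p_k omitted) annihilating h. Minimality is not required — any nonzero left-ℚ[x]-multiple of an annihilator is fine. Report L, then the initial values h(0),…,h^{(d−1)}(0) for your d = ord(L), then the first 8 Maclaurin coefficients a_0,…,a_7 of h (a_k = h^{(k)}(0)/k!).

f: a_k = 2, 4, 8, 16, 32, 64, 128, 256, …
h₀=f(r): pull back L_f along r ⇒ L₀.
h=∫h₀ ⇒ L = L₀·Dx.
L = 2·Dx + (-1 + x^2)·Dx^2  (order 2).
h: a_k = 0, 2, 2, 4/3, 1, 4/5, 2/3, 4/7, …
ICs: h(0) = 0, h′(0) = 2.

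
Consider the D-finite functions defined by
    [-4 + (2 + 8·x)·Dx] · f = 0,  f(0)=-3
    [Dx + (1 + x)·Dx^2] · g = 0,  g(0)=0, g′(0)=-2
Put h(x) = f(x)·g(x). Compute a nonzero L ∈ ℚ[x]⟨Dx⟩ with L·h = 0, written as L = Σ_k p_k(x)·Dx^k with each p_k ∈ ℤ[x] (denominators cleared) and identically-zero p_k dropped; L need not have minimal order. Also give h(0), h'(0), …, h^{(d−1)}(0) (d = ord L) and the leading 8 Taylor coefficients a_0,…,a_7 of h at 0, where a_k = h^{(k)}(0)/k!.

L = (10 + 4·x) + (-3 - 12·x)·Dx + (1 + 9·x + 24·x^2 + 16·x^3)·Dx^2  (order 2).
h: a_k = 0, 6, 9, -16, 65/2, -389/5, 1052/5, -21614/35, …
ICs: h(0) = 0, h′(0) = 6.

f: a_k = -3, -6, 6, -12, 30, -84, 252, -792, …
g: a_k = 0, -2, 1, -2/3, 1/2, -2/5, 1/3, -2/7, …
h₀=f·g: eliminate ⇒ L₀, order ≤ 1·2.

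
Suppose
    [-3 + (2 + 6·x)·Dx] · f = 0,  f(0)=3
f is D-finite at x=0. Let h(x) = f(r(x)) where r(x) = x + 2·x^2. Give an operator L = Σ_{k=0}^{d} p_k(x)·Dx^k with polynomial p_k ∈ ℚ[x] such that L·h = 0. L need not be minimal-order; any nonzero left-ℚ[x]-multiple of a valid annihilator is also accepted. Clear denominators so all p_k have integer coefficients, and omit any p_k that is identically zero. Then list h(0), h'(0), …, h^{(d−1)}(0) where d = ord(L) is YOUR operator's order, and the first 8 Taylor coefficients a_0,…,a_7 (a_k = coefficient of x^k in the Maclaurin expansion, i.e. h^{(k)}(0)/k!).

f: a_k = 3, 9/2, -27/8, 81/16, -1215/128, 5103/256, -45927/1024, 216513/2048, …
h₀=f(r): pull back L_f along r ⇒ L₀.
L = (-3 - 12·x) + (2 + 6·x + 12·x^2)·Dx  (order 1).
h: a_k = 3, 9/2, 45/8, -135/16, 945/128, 1215/256, -33615/1024, 125145/2048, …
ICs: h(0) = 3.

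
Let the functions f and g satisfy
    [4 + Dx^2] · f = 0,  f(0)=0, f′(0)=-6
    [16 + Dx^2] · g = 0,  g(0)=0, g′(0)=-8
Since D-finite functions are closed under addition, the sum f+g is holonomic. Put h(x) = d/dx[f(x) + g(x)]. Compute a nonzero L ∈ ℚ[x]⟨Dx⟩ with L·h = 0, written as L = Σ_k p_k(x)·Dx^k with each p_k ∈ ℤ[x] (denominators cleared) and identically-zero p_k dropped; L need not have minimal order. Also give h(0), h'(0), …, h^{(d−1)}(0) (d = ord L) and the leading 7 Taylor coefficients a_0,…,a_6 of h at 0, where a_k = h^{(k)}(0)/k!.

L = 64 + 20·Dx^2 + Dx^4  (order 4).
h: a_k = -14, 0, 76, 0, -268/3, 0, 2072/45, …
ICs: h(0) = -14, h′(0) = 0, h′′(0) = 152, h′′′(0) = 0.

f: a_k = 0, -6, 0, 4, 0, -4/5, 0, …
g: a_k = 0, -8, 0, 64/3, 0, -256/15, 0, …
Weyl lclm of L_f,L_g ⇒ L₀ (ord ≤ 4).
h=h₀': d/dx-closure on L₀ ⇒ L.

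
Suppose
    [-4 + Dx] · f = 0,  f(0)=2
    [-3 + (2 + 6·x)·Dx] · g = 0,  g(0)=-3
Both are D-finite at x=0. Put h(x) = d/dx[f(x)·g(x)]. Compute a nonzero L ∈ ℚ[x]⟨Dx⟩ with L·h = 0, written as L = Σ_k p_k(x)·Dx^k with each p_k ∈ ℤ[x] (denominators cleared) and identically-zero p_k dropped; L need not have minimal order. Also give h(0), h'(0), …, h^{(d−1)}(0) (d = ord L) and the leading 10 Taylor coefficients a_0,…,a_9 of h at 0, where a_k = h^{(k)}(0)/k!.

f: a_k = 2, 8, 16, 64/3, 64/3, 256/15, 512/45, 2048/315, 1024/315, 4096/2835, …
g: a_k = -3, -9/2, 27/8, -81/16, 1215/128, -5103/256, 45927/1024, -216513/2048, 8444007/32768, -42220035/65536, …
L₀ := L_f ⊗_s L_g (sym. prod.), ord ≤ 1.
Derive L from L₀ (diff closure).
L = (103 + 528·x + 576·x^2) + (-22 - 114·x - 144·x^2)·Dx  (order 1).
h: a_k = -33, -309/2, -2859/8, -8161/16, -76883/128, -497863/1280, -9695729/15360, 133285631/215040, -8654728283/3440640, 429732708761/61931520, …
ICs: h(0) = -33.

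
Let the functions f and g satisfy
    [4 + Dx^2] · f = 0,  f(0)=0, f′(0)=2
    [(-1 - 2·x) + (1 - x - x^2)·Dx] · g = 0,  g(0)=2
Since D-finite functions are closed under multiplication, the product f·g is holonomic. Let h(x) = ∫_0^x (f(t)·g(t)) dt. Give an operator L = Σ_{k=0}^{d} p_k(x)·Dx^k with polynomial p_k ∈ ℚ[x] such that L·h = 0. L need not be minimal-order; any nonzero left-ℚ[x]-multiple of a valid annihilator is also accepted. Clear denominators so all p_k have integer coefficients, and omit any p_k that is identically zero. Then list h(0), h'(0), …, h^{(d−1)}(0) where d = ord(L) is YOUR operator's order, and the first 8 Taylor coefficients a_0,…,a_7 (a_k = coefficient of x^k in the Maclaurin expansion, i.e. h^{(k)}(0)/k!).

L = (-2 + 4·x + 4·x^2)·Dx + (2 + 4·x)·Dx^2 + (-1 + x + x^2)·Dx^3  (order 3).
h: a_k = 0, 0, 2, 4/3, 4/3, 28/15, 38/15, 368/105, …
ICs: h(0) = 0, h′(0) = 0, h′′(0) = 4.

f: a_k = 0, 2, 0, -4/3, 0, 4/15, 0, -8/315, …
g: a_k = 2, 2, 4, 6, 10, 16, 26, 42, …
f·g: L₀ = L_f ⊗_s L_g, ord ≤ 2·1.
h=∫h₀ ⇒ L = L₀·Dx.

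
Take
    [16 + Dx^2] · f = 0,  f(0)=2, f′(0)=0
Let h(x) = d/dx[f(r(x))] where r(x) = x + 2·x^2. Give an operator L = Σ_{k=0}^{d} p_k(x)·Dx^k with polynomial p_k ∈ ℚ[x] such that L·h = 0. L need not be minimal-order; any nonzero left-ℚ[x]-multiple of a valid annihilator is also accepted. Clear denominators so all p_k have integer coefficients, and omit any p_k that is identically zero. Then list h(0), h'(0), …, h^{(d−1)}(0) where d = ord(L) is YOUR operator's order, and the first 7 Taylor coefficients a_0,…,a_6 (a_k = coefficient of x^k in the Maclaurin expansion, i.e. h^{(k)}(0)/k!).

f: a_k = 2, 0, -16, 0, 64/3, 0, -512/45, …
h₀=f(r): pull back L_f along r ⇒ L₀.
Derive L from L₀ (diff closure).
L = (64 + 256·x + 1536·x^2 + 4096·x^3 + 4096·x^4) + (-12 - 48·x)·Dx + (1 + 8·x + 16·x^2)·Dx^2  (order 2).
h: a_k = 0, -32, -192, -512/3, 2560/3, 45056/15, 57344/15, …
ICs: h(0) = 0, h′(0) = -32.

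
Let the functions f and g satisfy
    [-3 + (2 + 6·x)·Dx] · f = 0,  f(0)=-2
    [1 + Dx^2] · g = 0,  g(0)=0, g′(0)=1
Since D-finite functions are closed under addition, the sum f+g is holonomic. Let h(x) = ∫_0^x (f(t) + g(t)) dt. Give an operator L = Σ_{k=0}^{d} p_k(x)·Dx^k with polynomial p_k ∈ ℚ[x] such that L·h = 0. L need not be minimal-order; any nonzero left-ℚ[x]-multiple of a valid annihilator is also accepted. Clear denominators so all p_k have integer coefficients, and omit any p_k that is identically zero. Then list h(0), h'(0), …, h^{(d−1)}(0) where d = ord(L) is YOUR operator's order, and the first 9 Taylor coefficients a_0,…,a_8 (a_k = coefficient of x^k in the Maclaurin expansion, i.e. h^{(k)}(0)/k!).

f: a_k = -2, -3, 9/4, -27/8, 405/64, -1701/128, 15309/512, -72171/1024, 2814669/16384, …
g: a_k = 0, 1, 0, -1/6, 0, 1/120, 0, -1/5040, 0, …
h₀=f+g: left-lcm gives L₀, ord ≤ 3.
h=∫h₀ ⇒ L = L₀·Dx.
L = (-93 - 72·x - 108·x^2)·Dx + (-10 + 18·x + 216·x^2 + 216·x^3)·Dx^2 + (-93 - 72·x - 108·x^2)·Dx^3 + (-10 + 18·x + 216·x^2 + 216·x^3)·Dx^4  (order 4).
h: a_k = 0, -2, -1, 3/4, -85/96, 81/64, -25499/11520, 2187/512, -22733929/2580480, …
ICs: h(0) = 0, h′(0) = -2, h′′(0) = -2, h′′′(0) = 9/2.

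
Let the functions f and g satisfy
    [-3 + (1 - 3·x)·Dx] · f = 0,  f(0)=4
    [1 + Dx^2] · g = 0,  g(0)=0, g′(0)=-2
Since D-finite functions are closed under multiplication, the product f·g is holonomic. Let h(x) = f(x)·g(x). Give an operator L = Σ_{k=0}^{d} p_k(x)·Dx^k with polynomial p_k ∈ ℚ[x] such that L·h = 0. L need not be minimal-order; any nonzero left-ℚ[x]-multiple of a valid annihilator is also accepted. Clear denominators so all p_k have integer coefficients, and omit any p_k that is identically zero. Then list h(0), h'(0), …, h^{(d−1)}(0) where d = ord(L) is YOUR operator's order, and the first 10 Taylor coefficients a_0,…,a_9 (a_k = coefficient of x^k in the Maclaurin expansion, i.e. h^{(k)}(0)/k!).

f: a_k = 4, 12, 36, 108, 324, 972, 2916, 8748, 26244, 78732, …
g: a_k = 0, -2, 0, 1/3, 0, -1/60, 0, 1/2520, 0, -1/181440, …
h₀=f·g: eliminate ⇒ L₀, order ≤ 1·2.
L = (-1 + 3·x) + 6·Dx + (-1 + 3·x)·Dx^2  (order 2).
h: a_k = 0, -8, -24, -212/3, -212, -9541/15, -9541/5, -3606497/630, -3606497/210, -2337010057/45360, …
ICs: h(0) = 0, h′(0) = -8.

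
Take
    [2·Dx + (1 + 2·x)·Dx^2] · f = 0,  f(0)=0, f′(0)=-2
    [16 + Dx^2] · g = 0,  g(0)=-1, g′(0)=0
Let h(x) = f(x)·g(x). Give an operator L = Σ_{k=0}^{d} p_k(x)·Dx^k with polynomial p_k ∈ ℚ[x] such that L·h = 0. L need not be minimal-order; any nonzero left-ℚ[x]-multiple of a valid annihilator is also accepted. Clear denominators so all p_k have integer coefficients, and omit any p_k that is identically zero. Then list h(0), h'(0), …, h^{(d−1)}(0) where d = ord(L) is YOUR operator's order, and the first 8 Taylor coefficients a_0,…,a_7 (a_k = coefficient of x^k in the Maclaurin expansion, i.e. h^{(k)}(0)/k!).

L = (2688 + 27648·x + 93184·x^2 + 131072·x^3 + 65536·x^4) + (896 + 5888·x + 12288·x^2 + 8192·x^3)·Dx + (408 + 3712·x + 11904·x^2 + 16384·x^3 + 8192·x^4)·Dx^2 + (56 + 368·x + 768·x^2 + 512·x^3)·Dx^3 + (15 + 124·x + 380·x^2 + 512·x^3 + 256·x^4)·Dx^4  (order 4).
h: a_k = 0, 2, -2, -40/3, 12, 32/5, 0, -1664/105, …
ICs: h(0) = 0, h′(0) = 2, h′′(0) = -4, h′′′(0) = -80.

f: a_k = 0, -2, 2, -8/3, 4, -32/5, 32/3, -128/7, …
g: a_k = -1, 0, 8, 0, -32/3, 0, 256/45, 0, …
Product ⇒ symmetric product L₀, ord ≤ 4.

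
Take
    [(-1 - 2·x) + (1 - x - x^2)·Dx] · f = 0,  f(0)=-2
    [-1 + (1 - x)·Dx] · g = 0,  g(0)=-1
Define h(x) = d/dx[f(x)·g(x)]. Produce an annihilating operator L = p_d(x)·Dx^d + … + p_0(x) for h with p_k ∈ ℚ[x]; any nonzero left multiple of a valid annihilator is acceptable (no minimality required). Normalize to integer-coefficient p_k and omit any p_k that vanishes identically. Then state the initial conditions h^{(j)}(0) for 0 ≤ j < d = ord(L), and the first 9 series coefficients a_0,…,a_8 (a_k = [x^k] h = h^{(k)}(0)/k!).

L = (8 - 6·x - 12·x^2 + 12·x^4) + (-2 + 4·x + 3·x^2 - 8·x^3 + 3·x^5)·Dx  (order 1).
h: a_k = 4, 16, 42, 96, 200, 396, 756, 1408, 2574, …
ICs: h(0) = 4.

f: a_k = -2, -2, -4, -6, -10, -16, -26, -42, -68, …
g: a_k = -1, -1, -1, -1, -1, -1, -1, -1, -1, …
Product ⇒ symmetric product L₀, ord ≤ 1.
h₀' ⇒ L via d/dx closure of L₀.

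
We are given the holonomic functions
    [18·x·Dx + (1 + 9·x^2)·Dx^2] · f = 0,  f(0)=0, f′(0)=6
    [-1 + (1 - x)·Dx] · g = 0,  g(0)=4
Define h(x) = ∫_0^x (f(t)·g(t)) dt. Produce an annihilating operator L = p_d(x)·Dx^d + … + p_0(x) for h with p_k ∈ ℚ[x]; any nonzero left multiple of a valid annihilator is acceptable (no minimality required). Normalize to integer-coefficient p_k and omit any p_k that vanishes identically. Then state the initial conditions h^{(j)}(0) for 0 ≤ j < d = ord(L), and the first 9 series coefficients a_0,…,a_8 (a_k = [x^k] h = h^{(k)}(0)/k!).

L = 18·x·Dx + (2 - 18·x + 36·x^2)·Dx^2 + (-1 + x - 9·x^2 + 9·x^3)·Dx^3  (order 3).
h: a_k = 0, 0, 12, 8, -12, -48/5, 284/5, 1704/35, -9444/35, …
ICs: h(0) = 0, h′(0) = 0, h′′(0) = 24.

f: a_k = 0, 6, 0, -18, 0, 486/5, 0, -4374/7, 0, …
g: a_k = 4, 4, 4, 4, 4, 4, 4, 4, 4, …
Sym-product of L_f,L_g gives L₀ (≤ ord 2).
Integrate: L := L₀·Dx.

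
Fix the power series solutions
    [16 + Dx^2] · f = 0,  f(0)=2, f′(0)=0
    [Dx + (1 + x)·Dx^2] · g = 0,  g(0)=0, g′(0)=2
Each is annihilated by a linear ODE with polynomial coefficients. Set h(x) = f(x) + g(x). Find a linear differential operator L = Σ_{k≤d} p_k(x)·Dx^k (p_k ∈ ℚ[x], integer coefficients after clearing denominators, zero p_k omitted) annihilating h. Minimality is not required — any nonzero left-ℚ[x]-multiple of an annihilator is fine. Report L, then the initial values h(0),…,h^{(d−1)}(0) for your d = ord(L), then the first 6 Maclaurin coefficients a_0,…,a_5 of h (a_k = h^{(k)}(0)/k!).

L = (176 + 256·x + 128·x^2)·Dx + (144 + 400·x + 384·x^2 + 128·x^3)·Dx^2 + (11 + 16·x + 8·x^2)·Dx^3 + (9 + 25·x + 24·x^2 + 8·x^3)·Dx^4  (order 4).
h: a_k = 2, 2, -17, 2/3, 125/6, 2/5, …
ICs: h(0) = 2, h′(0) = 2, h′′(0) = -34, h′′′(0) = 4.

f: a_k = 2, 0, -16, 0, 64/3, 0, …
g: a_k = 0, 2, -1, 2/3, -1/2, 2/5, …
Weyl lclm of L_f,L_g ⇒ L₀ (ord ≤ 4).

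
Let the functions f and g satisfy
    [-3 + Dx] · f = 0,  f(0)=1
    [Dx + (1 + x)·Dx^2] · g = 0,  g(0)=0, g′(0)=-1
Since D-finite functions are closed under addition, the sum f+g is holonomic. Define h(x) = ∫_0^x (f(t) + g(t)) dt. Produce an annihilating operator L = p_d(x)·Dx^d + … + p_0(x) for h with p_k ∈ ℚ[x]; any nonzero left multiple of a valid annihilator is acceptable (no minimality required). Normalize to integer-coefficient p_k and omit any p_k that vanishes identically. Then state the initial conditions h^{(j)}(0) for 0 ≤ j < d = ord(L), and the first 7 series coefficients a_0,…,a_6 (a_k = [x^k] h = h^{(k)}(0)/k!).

L = (-15 - 9·x)·Dx^2 + (-7 - 18·x - 9·x^2)·Dx^3 + (4 + 7·x + 3·x^2)·Dx^4  (order 4).
h: a_k = 0, 1, 1, 5/3, 25/24, 29/40, 73/240, …
ICs: h(0) = 0, h′(0) = 1, h′′(0) = 2, h′′′(0) = 10.

f: a_k = 1, 3, 9/2, 9/2, 27/8, 81/40, 81/80, …
g: a_k = 0, -1, 1/2, -1/3, 1/4, -1/5, 1/6, …
Weyl lclm of L_f,L_g ⇒ L₀ (ord ≤ 3).
h=∫h₀ ⇒ L = L₀·Dx.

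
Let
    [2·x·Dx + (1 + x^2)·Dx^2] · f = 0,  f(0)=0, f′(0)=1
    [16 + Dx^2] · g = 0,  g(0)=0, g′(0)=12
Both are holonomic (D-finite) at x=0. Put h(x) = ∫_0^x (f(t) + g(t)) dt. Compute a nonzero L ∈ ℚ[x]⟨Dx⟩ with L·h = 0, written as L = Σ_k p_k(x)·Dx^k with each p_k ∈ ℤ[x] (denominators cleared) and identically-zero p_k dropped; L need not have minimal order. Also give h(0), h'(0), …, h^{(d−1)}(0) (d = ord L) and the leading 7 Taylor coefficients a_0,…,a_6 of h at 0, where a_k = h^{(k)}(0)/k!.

L = (64·x + 704·x^3 + 256·x^5)·Dx^2 + (112 + 416·x^2 + 432·x^4 + 128·x^6)·Dx^3 + (4·x + 44·x^3 + 16·x^5)·Dx^4 + (7 + 26·x^2 + 27·x^4 + 8·x^6)·Dx^5  (order 5).
h: a_k = 0, 0, 13/2, 0, -97/12, 0, 43/10, …
ICs: h(0) = 0, h′(0) = 0, h′′(0) = 13, h′′′(0) = 0, h′′′′(0) = -194.

f: a_k = 0, 1, 0, -1/3, 0, 1/5, 0, …
g: a_k = 0, 12, 0, -32, 0, 128/5, 0, …
L₀ := lclm(L_f,L_g); ord L₀ ≤ 2+2.
h=∫₀ˣh₀: take L = L₀·Dx.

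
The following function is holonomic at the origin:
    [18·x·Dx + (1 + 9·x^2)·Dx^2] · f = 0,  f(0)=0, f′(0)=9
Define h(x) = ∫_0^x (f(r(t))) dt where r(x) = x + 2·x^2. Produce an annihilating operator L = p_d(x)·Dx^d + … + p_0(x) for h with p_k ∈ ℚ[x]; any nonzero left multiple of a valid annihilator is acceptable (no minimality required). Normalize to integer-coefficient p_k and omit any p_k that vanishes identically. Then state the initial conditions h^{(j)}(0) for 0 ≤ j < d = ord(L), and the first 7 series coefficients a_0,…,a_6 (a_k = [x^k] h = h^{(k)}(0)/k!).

L = (-4 + 18·x + 144·x^2 + 432·x^3 + 432·x^4)·Dx^2 + (1 + 4·x + 9·x^2 + 72·x^3 + 180·x^4 + 144·x^5)·Dx^3  (order 3).
h: a_k = 0, 0, 9/2, 6, -27/4, -162/5, -297/10, …
ICs: h(0) = 0, h′(0) = 0, h′′(0) = 9.

f: a_k = 0, 9, 0, -27, 0, 729/5, 0, …
L₀ from L_f via x↦r, Dx↦r'^{-1}Dx.
Integrate: L := L₀·Dx.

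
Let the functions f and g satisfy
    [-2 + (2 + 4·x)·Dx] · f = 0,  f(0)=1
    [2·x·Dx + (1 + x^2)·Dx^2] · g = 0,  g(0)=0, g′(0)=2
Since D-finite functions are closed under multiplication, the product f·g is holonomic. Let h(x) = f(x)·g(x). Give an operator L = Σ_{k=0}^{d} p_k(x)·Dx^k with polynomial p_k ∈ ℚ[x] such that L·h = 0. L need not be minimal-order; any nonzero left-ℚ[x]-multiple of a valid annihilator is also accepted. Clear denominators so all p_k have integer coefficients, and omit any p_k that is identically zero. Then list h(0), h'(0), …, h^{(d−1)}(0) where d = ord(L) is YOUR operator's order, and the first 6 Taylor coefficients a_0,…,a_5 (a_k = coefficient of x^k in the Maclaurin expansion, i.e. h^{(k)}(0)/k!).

f: a_k = 1, 1, -1/2, 1/2, -5/8, 7/8, …
g: a_k = 0, 2, 0, -2/3, 0, 2/5, …
f·g: L₀ = L_f ⊗_s L_g, ord ≤ 1·2.
L = (3 - 2·x - x^2) + (-2 - 2·x + 6·x^2 + 4·x^3)·Dx + (1 + 4·x + 5·x^2 + 4·x^3 + 4·x^4)·Dx^2  (order 2).
h: a_k = 0, 2, 2, -5/3, 1/3, -31/60, …
ICs: h(0) = 0, h′(0) = 2.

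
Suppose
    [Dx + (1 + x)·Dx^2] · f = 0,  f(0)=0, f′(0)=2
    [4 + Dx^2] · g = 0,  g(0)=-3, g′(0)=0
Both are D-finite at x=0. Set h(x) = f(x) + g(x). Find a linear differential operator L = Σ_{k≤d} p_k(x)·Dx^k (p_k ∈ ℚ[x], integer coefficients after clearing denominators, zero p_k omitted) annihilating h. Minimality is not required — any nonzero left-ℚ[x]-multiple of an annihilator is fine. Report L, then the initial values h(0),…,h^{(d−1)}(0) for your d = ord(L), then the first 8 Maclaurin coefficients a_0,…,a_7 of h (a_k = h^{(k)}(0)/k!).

f: a_k = 0, 2, -1, 2/3, -1/2, 2/5, -1/3, 2/7, …
g: a_k = -3, 0, 6, 0, -2, 0, 4/15, 0, …
Weyl lclm of L_f,L_g ⇒ L₀ (ord ≤ 4).
L = (20 + 16·x + 8·x^2)·Dx + (12 + 28·x + 24·x^2 + 8·x^3)·Dx^2 + (5 + 4·x + 2·x^2)·Dx^3 + (3 + 7·x + 6·x^2 + 2·x^3)·Dx^4  (order 4).
h: a_k = -3, 2, 5, 2/3, -5/2, 2/5, -1/15, 2/7, …
ICs: h(0) = -3, h′(0) = 2, h′′(0) = 10, h′′′(0) = 4.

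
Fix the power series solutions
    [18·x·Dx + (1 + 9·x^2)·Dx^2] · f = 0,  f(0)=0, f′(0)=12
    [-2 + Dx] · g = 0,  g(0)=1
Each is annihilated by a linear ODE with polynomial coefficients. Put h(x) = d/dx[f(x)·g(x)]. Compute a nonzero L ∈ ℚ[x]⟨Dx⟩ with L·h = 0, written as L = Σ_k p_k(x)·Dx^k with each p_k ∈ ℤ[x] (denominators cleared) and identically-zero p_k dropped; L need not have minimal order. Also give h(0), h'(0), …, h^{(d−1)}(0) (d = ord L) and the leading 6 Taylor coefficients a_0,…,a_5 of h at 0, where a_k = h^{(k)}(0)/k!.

L = (-14 - 72·x + 558·x^2 - 648·x^3 + 324·x^4) + (5 + 54·x - 315·x^2 + 486·x^3 - 324·x^4)·Dx + (1 - 9·x + 18·x^2 - 81·x^3 + 81·x^4)·Dx^2  (order 2).
h: a_k = 12, 48, -36, -224, 652, 2064, …
ICs: h(0) = 12, h′(0) = 48.

f: a_k = 0, 12, 0, -36, 0, 972/5, …
g: a_k = 1, 2, 2, 4/3, 2/3, 4/15, …
L₀ := L_f ⊗_s L_g (sym. prod.), ord ≤ 2.
h₀' ⇒ L via d/dx closure of L₀.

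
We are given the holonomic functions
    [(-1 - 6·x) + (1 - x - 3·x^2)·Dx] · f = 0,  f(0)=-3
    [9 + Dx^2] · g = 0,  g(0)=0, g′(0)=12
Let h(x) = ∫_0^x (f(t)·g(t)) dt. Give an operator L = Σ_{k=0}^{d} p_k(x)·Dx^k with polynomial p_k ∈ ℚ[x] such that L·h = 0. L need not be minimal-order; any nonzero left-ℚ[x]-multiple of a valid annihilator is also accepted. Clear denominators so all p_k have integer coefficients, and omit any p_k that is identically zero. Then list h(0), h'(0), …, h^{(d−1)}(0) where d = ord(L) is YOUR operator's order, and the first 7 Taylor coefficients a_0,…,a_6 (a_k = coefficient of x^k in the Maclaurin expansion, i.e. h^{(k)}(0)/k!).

f: a_k = -3, -3, -12, -21, -57, -120, -291, …
g: a_k = 0, 12, 0, -18, 0, 81/10, 0, …
h₀=f·g: eliminate ⇒ L₀, order ≤ 1·2.
Integrate: L := L₀·Dx.
L = (-3 + 9·x + 27·x^2)·Dx + (2 + 12·x)·Dx^2 + (-1 + x + 3·x^2)·Dx^3  (order 3).
h: a_k = 0, 0, -18, -12, -45/2, -198/5, -1641/20, …
ICs: h(0) = 0, h′(0) = 0, h′′(0) = -36.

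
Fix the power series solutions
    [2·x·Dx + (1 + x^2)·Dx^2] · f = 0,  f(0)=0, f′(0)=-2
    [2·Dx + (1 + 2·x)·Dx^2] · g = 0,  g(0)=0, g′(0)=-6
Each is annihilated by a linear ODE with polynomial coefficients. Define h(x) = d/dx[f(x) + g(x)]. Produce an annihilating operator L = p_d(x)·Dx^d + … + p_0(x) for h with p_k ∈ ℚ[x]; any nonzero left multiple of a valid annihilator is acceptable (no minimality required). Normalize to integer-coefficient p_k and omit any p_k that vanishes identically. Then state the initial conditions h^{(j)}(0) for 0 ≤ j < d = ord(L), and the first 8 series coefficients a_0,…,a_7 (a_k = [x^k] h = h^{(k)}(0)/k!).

L = (-2 - 12·x + 6·x^2 + 4·x^3) + (-5 - 4·x - 9·x^2 + 12·x^3 + 8·x^4)·Dx + (-1 - x + 2·x^2 + x^3 + 3·x^4 + 2·x^5)·Dx^2  (order 2).
h: a_k = -8, 12, -22, 48, -98, 192, -382, 768, …
ICs: h(0) = -8, h′(0) = 12.

f: a_k = 0, -2, 0, 2/3, 0, -2/5, 0, 2/7, …
g: a_k = 0, -6, 6, -8, 12, -96/5, 32, -384/7, …
Weyl lclm of L_f,L_g ⇒ L₀ (ord ≤ 4).
Differentiate: ansatz ord ≤ ord L₀ ⇒ L.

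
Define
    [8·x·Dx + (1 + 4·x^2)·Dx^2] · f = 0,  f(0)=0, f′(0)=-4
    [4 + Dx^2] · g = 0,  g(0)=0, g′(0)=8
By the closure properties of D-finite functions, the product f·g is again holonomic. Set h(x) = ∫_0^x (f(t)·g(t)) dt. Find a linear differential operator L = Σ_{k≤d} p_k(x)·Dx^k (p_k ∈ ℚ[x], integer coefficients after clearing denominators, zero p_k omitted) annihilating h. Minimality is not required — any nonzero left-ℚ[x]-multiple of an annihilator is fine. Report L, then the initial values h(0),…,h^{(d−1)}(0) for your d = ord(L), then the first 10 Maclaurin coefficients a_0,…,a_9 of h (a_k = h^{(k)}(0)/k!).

L = (80 + 832·x^2 + 1408·x^4 + 2048·x^6 + 2048·x^8)·Dx + (96·x + 640·x^3 + 1536·x^5 + 2048·x^7)·Dx^2 + (24 + 256·x^2 + 576·x^4 + 1024·x^6 + 1024·x^8)·Dx^3 + (24·x + 160·x^3 + 384·x^5 + 512·x^7)·Dx^4 + (1 + 12·x^2 + 56·x^4 + 128·x^6 + 128·x^8)·Dx^5  (order 5).
h: a_k = 0, 0, 0, -32/3, 0, 64/5, 0, -1216/63, 0, 5504/135, …
ICs: h(0) = 0, h′(0) = 0, h′′(0) = 0, h′′′(0) = -64, h′′′′(0) = 0.

f: a_k = 0, -4, 0, 16/3, 0, -64/5, 0, 256/7, 0, -1024/9, …
g: a_k = 0, 8, 0, -16/3, 0, 16/15, 0, -32/315, 0, 16/2835, …
Product ⇒ symmetric product L₀, ord ≤ 4.
∫: right-multiply L₀ by Dx.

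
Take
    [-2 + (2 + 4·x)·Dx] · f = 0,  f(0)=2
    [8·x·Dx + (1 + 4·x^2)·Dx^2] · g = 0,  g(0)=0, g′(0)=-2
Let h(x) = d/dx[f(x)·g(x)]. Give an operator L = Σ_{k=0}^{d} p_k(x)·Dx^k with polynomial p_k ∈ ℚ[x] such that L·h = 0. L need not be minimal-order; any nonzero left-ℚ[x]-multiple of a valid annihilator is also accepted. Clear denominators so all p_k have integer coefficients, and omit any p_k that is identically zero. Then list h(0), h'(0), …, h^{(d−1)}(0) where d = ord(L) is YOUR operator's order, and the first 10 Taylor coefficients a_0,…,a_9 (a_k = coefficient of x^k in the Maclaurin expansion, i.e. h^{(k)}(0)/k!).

L = (5 + 80·x + 8·x^2 - 192·x^3 - 48·x^4) + (14 + 84·x + 144·x^2 - 224·x^3 - 672·x^4 - 192·x^5)·Dx + (3 + 4·x - 12·x^2 - 32·x^3 - 112·x^4 - 192·x^5 - 64·x^6)·Dx^2  (order 2).
h: a_k = -4, -8, 22, 40/3, -389/6, -409/5, 18853/60, 22334/105, -237197/224, -1189801/1008, …
ICs: h(0) = -4, h′(0) = -8.

f: a_k = 2, 2, -1, 1, -5/4, 7/4, -21/8, 33/8, -429/64, 715/64, …
g: a_k = 0, -2, 0, 8/3, 0, -32/5, 0, 128/7, 0, -512/9, …
h₀=f·g: eliminate ⇒ L₀, order ≤ 1·2.
Differentiate: ansatz ord ≤ ord L₀ ⇒ L.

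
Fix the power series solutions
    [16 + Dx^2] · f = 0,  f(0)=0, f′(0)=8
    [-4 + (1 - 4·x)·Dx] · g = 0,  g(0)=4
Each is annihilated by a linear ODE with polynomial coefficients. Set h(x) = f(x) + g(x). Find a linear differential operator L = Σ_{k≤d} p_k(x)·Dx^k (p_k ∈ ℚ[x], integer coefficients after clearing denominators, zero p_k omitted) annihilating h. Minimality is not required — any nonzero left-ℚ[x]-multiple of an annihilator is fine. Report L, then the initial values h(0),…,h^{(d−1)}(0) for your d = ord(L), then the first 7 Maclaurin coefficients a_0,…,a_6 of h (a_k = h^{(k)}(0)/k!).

f: a_k = 0, 8, 0, -64/3, 0, 256/15, 0, …
g: a_k = 4, 16, 64, 256, 1024, 4096, 16384, …
h₀=f+g: left-lcm gives L₀, ord ≤ 3.
L = (-448 + 512·x - 1024·x^2) + (48 - 320·x + 768·x^2 - 1024·x^3)·Dx + (-28 + 32·x - 64·x^2)·Dx^2 + (3 - 20·x + 48·x^2 - 64·x^3)·Dx^3  (order 3).
h: a_k = 4, 24, 64, 704/3, 1024, 61696/15, 16384, …
ICs: h(0) = 4, h′(0) = 24, h′′(0) = 128.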